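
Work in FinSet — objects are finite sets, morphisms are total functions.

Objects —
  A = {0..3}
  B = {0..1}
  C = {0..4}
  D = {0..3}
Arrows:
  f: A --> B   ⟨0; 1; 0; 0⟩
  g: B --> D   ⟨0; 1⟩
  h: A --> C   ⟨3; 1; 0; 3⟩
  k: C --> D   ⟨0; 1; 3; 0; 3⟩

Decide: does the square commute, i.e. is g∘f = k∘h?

Answer: COMMUTES

Work:
Along f;g (path 1):
  0 f-->0 g-->0
  1 f-->1 g-->1
  2 f-->0 g-->0
  3 f-->0 g-->0
  ⟦path⟧₁ = ⟨0; 1; 0; 0⟩
Along h;k (path 2):
  0 h-->3 k-->0
  1 h-->1 k-->1
  2 h-->0 k-->0
  3 h-->3 k-->0
  ⟦path⟧₂ = ⟨0; 1; 0; 0⟩
Equal? same morphism ✓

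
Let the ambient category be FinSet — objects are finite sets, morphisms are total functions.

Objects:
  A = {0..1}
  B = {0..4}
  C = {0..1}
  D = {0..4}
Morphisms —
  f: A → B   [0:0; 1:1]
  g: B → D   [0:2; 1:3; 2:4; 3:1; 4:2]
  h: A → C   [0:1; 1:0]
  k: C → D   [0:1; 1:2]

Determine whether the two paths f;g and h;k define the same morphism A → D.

1) trace f;g:
  0 f→0 g→2
  1 f→1 g→3
  composite₁ = [0:2; 1:3]
2) trace h;k:
  0 h→1 k→2
  1 h→0 k→1
  composite₂ = [0:2; 1:1]
Equal? NO — does not commute

Answer: DOES NOT COMMUTE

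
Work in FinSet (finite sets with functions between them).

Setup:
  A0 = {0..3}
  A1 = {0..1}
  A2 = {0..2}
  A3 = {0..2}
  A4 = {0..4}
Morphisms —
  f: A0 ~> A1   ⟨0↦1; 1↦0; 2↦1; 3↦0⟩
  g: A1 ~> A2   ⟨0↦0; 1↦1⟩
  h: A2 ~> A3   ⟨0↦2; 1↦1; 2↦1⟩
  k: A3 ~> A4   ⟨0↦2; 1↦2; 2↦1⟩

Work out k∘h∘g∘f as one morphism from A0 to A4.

  0 f~>1 g~>1 h~>1 k~>2
  1 f~>0 g~>0 h~>2 k~>1
  2 f~>1 g~>1 h~>1 k~>2
  3 f~>0 g~>0 h~>2 k~>1
result: ⟨0↦2; 1↦1; 2↦2; 3↦1⟩

Answer: ⟨0↦2; 1↦1; 2↦2; 3↦1⟩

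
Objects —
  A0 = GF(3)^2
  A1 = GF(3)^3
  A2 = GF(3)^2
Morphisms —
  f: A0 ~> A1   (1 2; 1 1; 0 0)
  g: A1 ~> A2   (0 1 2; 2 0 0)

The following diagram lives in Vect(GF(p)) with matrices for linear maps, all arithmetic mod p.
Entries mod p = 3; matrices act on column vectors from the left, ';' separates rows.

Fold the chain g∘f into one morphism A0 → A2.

Answer: (1 1; 2 1)

Derivation:
  e0=[1,0] f~>[1,1,0] g~>[1,2]
  e1=[0,1] f~>[2,1,0] g~>[1,1]
result: (1 1; 2 1)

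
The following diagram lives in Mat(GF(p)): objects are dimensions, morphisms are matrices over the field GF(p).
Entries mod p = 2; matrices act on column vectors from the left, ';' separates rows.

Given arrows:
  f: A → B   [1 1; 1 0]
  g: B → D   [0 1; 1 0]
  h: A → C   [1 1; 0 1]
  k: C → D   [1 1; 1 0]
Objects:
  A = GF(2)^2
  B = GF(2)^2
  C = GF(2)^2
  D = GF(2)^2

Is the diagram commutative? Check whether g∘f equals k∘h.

Path 1 = f;g:
  e0=[1,0] f→[1,1] g→[1,1]
  e1=[0,1] f→[1,0] g→[0,1]
  result₁ = [1 0; 1 1]
Path 2 = h;k:
  e0=[1,0] h→[1,0] k→[1,1]
  e1=[0,1] h→[1,1] k→[0,1]
  result₂ = [1 0; 1 1]
Equal? equal; square commutes

Answer: COMMUTES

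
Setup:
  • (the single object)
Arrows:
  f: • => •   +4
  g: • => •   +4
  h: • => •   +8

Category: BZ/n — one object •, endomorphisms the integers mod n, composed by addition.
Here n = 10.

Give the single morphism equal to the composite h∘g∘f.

Answer: +6

Work:
  0 +4≡4 +4≡8 +8≡6  (mod 10)
result: +6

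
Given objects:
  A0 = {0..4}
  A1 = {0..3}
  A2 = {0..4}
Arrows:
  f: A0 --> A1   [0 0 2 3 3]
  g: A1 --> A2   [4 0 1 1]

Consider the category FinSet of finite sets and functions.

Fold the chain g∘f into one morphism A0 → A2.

Answer: [4 4 1 1 1]

Work:
  0 f-->0 g-->4
  1 f-->0 g-->4
  2 f-->2 g-->1
  3 f-->3 g-->1
  4 f-->3 g-->1
⟦path⟧: [4 4 1 1 1]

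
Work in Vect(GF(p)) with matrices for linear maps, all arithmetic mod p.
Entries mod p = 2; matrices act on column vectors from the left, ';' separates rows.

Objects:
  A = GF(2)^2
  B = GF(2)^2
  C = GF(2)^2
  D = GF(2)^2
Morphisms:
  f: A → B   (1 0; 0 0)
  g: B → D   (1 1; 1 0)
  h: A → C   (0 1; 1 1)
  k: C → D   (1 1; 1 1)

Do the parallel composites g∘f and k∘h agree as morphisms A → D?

Answer: COMMUTES

Derivation:
Path 1 = f;g:
  e0=[1,0] f→[1,0] g→[1,1]
  e1=[0,1] f→[0,0] g→[0,0]
  result₁ = (1 0; 1 0)
Path 2 = h;k:
  e0=[1,0] h→[0,1] k→[1,1]
  e1=[0,1] h→[1,1] k→[0,0]
  result₂ = (1 0; 1 0)
Equal? same morphism ✓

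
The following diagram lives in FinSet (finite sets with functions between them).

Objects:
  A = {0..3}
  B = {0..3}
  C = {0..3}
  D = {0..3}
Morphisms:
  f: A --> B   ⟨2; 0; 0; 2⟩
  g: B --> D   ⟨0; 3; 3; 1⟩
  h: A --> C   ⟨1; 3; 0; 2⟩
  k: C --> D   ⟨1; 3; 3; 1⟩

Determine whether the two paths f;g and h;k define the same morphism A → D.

Answer: DOES NOT COMMUTE

Work:
Path 1 = f;g:
  0 f-->2 g-->3
  1 f-->0 g-->0
  2 f-->0 g-->0
  3 f-->2 g-->3
  result₁ = ⟨3; 0; 0; 3⟩
Path 2 = h;k:
  0 h-->1 k-->3
  1 h-->3 k-->1
  2 h-->0 k-->1
  3 h-->2 k-->3
  result₂ = ⟨3; 1; 1; 3⟩
Equal? distinct morphisms ✗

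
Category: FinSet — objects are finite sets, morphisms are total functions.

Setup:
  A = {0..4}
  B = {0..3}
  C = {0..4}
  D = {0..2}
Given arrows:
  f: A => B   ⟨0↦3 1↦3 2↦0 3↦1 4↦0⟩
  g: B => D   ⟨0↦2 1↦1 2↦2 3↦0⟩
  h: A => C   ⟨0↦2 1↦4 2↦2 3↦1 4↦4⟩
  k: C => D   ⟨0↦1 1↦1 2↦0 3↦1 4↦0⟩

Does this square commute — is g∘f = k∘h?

Answer: DOES NOT COMMUTE

Derivation:
Along f;g (path 1):
  0 f=>3 g=>0
  1 f=>3 g=>0
  2 f=>0 g=>2
  3 f=>1 g=>1
  4 f=>0 g=>2
  composite₁ = ⟨0↦0 1↦0 2↦2 3↦1 4↦2⟩
Along h;k (path 2):
  0 h=>2 k=>0
  1 h=>4 k=>0
  2 h=>2 k=>0
  3 h=>1 k=>1
  4 h=>4 k=>0
  composite₂ = ⟨0↦0 1↦0 2↦0 3↦1 4↦0⟩
Equal? distinct morphisms ✗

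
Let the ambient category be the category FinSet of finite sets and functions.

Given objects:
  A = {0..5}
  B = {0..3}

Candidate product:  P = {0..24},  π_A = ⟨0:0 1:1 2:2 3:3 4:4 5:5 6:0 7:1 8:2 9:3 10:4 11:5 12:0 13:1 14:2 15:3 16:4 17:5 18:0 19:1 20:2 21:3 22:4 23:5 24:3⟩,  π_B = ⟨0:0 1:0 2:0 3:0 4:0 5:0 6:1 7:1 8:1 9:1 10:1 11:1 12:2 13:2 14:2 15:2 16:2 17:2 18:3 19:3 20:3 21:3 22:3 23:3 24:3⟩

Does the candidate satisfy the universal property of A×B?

|A|·|B| = 6·4 = 24;  |P| = 25
  → cardinalities differ; no bijection possible.

Answer: NOT A VALID PRODUCT — |P|=25 ≠ |A|·|B|=24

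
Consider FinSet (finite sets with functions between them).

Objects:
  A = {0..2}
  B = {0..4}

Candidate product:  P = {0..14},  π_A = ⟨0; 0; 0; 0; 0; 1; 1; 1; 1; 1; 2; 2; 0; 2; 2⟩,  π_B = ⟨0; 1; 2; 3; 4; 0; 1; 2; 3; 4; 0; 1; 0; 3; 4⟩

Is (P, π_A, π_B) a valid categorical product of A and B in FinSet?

|A|·|B| = 3·5 = 15;  |P| = 15
Check the pairing map k ↦ (π_A(k), π_B(k)):
  0 ↦ (0,0)
  1 ↦ (0,1)
  2 ↦ (0,2)
  3 ↦ (0,3)
  4 ↦ (0,4)
  5 ↦ (1,0)
  6 ↦ (1,1)
  7 ↦ (1,2)
  8 ↦ (1,3)
  9 ↦ (1,4)
  10 ↦ (2,0)
  11 ↦ (2,1)
  12 ↦ (0,0)  ✗ repeats pair of k=0
  13 ↦ (2,3)
  14 ↦ (2,4)
distinct pairs in image: 14 / 15 needed
  → (0,0) hit at k=0 and k=12

Answer: NOT A VALID PRODUCT — duplicate pair at indices 0,12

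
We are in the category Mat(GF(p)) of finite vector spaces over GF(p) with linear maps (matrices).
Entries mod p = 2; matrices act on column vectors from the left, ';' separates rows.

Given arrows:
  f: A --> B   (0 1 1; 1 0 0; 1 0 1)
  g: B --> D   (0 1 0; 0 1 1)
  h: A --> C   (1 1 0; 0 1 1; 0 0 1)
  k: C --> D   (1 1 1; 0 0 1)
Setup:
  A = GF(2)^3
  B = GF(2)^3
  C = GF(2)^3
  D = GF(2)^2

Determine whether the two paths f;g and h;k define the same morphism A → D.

Along f;g (path 1):
  e0=⟨1,0,0⟩ f-->⟨0,1,1⟩ g-->⟨1,0⟩
  e1=⟨0,1,0⟩ f-->⟨1,0,0⟩ g-->⟨0,0⟩
  e2=⟨0,0,1⟩ f-->⟨1,0,1⟩ g-->⟨0,1⟩
  composite₁ = (1 0 0; 0 0 1)
Along h;k (path 2):
  e0=⟨1,0,0⟩ h-->⟨1,0,0⟩ k-->⟨1,0⟩
  e1=⟨0,1,0⟩ h-->⟨1,1,0⟩ k-->⟨0,0⟩
  e2=⟨0,0,1⟩ h-->⟨0,1,1⟩ k-->⟨0,1⟩
  composite₂ = (1 0 0; 0 0 1)
Equal? equal; square commutes

Answer: COMMUTES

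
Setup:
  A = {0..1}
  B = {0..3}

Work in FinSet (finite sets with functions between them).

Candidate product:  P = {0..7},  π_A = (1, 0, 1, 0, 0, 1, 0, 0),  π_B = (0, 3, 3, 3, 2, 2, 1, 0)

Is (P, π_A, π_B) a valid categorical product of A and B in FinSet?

|A|·|B| = 2·4 = 8;  |P| = 8
Check the pairing map k ↦ (π_A(k), π_B(k)):
  0 -> (1,0)
  1 -> (0,3)
  2 -> (1,3)
  3 -> (0,3)  ✗ repeats pair of k=1
  4 -> (0,2)
  5 -> (1,2)
  6 -> (0,1)
  7 -> (0,0)
distinct pairs in image: 7 / 8 needed
  → (0,3) hit at k=1 and k=3

Answer: NOT A VALID PRODUCT — duplicate pair at indices 3,1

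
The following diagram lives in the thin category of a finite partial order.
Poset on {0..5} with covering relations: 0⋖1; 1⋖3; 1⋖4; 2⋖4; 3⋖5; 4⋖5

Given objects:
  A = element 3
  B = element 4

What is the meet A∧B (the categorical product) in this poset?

Answer: A∧B = 1

Work:
Lower bounds of A=3 and B=4: {0,1}
  0 ≤ 1
  1 ≤ 1
glb = 1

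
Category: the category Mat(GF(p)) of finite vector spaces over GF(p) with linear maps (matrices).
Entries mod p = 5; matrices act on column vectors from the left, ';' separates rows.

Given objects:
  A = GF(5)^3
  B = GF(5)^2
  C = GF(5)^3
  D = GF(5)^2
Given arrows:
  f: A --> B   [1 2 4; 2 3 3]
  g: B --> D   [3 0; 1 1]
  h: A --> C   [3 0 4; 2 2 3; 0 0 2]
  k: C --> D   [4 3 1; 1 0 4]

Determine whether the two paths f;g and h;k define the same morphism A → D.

Answer: COMMUTES

Derivation:
Along f;g (path 1):
  e0=[1,0,0] f-->[1,2] g-->[3,3]
  e1=[0,1,0] f-->[2,3] g-->[1,0]
  e2=[0,0,1] f-->[4,3] g-->[2,2]
  result₁ = [3 1 2; 3 0 2]
Along h;k (path 2):
  e0=[1,0,0] h-->[3,2,0] k-->[3,3]
  e1=[0,1,0] h-->[0,2,0] k-->[1,0]
  e2=[0,0,1] h-->[4,3,2] k-->[2,2]
  result₂ = [3 1 2; 3 0 2]
Equal? YES — commutes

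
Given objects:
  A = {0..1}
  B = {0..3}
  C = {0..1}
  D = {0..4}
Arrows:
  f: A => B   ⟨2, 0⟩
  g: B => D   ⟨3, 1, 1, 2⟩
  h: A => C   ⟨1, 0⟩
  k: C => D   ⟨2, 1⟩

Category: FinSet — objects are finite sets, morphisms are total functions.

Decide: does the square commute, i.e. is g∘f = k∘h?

Path 1 = f;g:
  0 f=>2 g=>1
  1 f=>0 g=>3
  result₁ = ⟨1, 3⟩
Path 2 = h;k:
  0 h=>1 k=>1
  1 h=>0 k=>2
  result₂ = ⟨1, 2⟩
Equal? NO — does not commute

Answer: DOES NOT COMMUTE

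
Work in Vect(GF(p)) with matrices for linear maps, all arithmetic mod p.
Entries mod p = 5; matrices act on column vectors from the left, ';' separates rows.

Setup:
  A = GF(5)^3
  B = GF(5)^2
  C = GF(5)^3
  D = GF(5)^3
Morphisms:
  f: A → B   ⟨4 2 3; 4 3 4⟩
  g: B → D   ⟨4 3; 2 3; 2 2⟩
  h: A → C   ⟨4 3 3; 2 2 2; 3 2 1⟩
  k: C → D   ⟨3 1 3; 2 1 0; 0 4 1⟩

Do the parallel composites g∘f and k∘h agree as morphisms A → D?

Answer: COMMUTES

Work:
Path 1 = f;g:
  e0=[1,0,0] f→[4,4] g→[3,0,1]
  e1=[0,1,0] f→[2,3] g→[2,3,0]
  e2=[0,0,1] f→[3,4] g→[4,3,4]
  composite₁ = ⟨3 2 4; 0 3 3; 1 0 4⟩
Path 2 = h;k:
  e0=[1,0,0] h→[4,2,3] k→[3,0,1]
  e1=[0,1,0] h→[3,2,2] k→[2,3,0]
  e2=[0,0,1] h→[3,2,1] k→[4,3,4]
  composite₂ = ⟨3 2 4; 0 3 3; 1 0 4⟩
Equal? YES — commutes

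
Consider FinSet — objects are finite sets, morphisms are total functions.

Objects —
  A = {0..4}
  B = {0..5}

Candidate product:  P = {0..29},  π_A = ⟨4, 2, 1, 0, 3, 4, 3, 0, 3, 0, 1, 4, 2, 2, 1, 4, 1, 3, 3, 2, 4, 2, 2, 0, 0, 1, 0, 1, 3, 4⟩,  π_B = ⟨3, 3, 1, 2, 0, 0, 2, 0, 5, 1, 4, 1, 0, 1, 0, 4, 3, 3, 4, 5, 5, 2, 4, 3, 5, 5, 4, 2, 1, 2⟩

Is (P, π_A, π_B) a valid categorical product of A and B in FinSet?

|A|·|B| = 5·6 = 30;  |P| = 30
Check the pairing map k ↦ (π_A(k), π_B(k)):
  0 : (4,3)
  1 : (2,3)
  2 : (1,1)
  3 : (0,2)
  4 : (3,0)
  5 : (4,0)
  6 : (3,2)
  7 : (0,0)
  8 : (3,5)
  9 : (0,1)
  10 : (1,4)
  11 : (4,1)
  12 : (2,0)
  13 : (2,1)
  14 : (1,0)
  15 : (4,4)
  16 : (1,3)
  17 : (3,3)
  18 : (3,4)
  19 : (2,5)
  20 : (4,5)
  21 : (2,2)
  22 : (2,4)
  23 : (0,3)
  24 : (0,5)
  25 : (1,5)
  26 : (0,4)
  27 : (1,2)
  28 : (3,1)
  29 : (4,2)
distinct pairs in image: 30 / 30 needed
  → bijection onto A×B; projections well-typed.

Answer: VALID PRODUCT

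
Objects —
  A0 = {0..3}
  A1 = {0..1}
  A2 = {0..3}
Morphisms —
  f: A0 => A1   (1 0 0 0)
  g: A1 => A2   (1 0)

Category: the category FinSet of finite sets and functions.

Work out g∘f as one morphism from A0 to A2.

Answer: (0 1 1 1)

Work:
  0 f=>1 g=>0
  1 f=>0 g=>1
  2 f=>0 g=>1
  3 f=>0 g=>1
⟦path⟧: (0 1 1 1)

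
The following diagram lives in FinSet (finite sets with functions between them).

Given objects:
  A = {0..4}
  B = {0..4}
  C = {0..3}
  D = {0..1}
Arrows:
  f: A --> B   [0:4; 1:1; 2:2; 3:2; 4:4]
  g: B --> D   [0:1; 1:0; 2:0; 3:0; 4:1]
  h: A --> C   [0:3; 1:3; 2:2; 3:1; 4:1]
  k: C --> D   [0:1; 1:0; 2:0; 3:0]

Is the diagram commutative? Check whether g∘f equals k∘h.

Answer: DOES NOT COMMUTE

Work:
1) trace f;g:
  0 f-->4 g-->1
  1 f-->1 g-->0
  2 f-->2 g-->0
  3 f-->2 g-->0
  4 f-->4 g-->1
  ⟦path⟧₁ = [0:1; 1:0; 2:0; 3:0; 4:1]
2) trace h;k:
  0 h-->3 k-->0
  1 h-->3 k-->0
  2 h-->2 k-->0
  3 h-->1 k-->0
  4 h-->1 k-->0
  ⟦path⟧₂ = [0:0; 1:0; 2:0; 3:0; 4:0]
Equal? differ; not commutative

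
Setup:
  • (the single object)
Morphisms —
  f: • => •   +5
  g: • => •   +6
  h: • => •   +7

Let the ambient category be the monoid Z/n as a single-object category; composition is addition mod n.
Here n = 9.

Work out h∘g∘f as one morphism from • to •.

Answer: +0

Work:
  0 +5≡5 +6≡2 +7≡0  (mod 9)
result: +0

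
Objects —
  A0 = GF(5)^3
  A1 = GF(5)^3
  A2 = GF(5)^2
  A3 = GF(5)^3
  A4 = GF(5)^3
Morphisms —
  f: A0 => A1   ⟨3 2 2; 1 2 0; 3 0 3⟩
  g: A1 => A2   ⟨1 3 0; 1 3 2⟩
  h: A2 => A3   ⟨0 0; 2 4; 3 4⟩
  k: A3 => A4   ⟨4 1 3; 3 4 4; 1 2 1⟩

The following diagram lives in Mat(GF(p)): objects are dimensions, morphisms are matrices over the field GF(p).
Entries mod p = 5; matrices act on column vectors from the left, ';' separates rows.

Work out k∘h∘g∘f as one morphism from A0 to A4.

  e0=[1,0,0] f=>[3,1,3] g=>[1,2] h=>[0,0,1] k=>[3,4,1]
  e1=[0,1,0] f=>[2,2,0] g=>[3,3] h=>[0,3,1] k=>[1,1,2]
  e2=[0,0,1] f=>[2,0,3] g=>[2,3] h=>[0,1,3] k=>[0,1,0]
⟦path⟧: ⟨3 1 0; 4 1 1; 1 2 0⟩

Answer: ⟨3 1 0; 4 1 1; 1 2 0⟩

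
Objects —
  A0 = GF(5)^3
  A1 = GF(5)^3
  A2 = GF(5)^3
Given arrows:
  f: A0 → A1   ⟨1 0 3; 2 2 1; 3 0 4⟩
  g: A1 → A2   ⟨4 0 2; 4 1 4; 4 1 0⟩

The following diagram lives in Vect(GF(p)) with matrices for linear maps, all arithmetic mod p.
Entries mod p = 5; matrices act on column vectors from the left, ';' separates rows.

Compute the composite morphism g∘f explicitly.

  e0=[1,0,0] f→[1,2,3] g→[0,3,1]
  e1=[0,1,0] f→[0,2,0] g→[0,2,2]
  e2=[0,0,1] f→[3,1,4] g→[0,4,3]
result: ⟨0 0 0; 3 2 4; 1 2 3⟩

Answer: ⟨0 0 0; 3 2 4; 1 2 3⟩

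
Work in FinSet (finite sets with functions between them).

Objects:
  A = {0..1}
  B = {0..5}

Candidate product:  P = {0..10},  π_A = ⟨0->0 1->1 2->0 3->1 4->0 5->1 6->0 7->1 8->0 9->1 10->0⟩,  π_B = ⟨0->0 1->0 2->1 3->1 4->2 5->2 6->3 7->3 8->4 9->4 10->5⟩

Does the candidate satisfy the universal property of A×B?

|A|·|B| = 2·6 = 12;  |P| = 11
  → cardinalities differ; no bijection possible.

Answer: NOT A VALID PRODUCT — |P|=11 ≠ |A|·|B|=12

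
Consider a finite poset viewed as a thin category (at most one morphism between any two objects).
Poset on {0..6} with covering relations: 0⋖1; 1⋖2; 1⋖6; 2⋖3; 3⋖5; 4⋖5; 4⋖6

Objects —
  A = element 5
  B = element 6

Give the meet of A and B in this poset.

Common predecessors of 5,6: {0,1,4}
  maximal lower bounds 1 and 4 are incomparable: neither 1⊑4 nor 4⊑1
→ no greatest lower bound exists

Answer: NO MEET EXISTS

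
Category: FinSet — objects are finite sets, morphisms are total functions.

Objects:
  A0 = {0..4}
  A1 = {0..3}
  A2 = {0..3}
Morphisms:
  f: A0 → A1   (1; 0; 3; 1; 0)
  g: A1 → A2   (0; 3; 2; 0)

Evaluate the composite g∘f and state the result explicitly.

Answer: (3; 0; 0; 3; 0)

Derivation:
  0 f→1 g→3
  1 f→0 g→0
  2 f→3 g→0
  3 f→1 g→3
  4 f→0 g→0
⟦path⟧: (3; 0; 0; 3; 0)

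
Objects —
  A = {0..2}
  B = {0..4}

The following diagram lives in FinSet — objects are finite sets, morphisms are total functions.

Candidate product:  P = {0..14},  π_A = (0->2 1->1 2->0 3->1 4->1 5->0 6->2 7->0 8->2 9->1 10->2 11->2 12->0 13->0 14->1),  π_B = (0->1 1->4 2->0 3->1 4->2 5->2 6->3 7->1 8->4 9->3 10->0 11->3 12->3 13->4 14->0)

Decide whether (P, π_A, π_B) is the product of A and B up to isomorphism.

Answer: NOT A VALID PRODUCT — duplicate pair at indices 6,11

Derivation:
|A|·|B| = 3·5 = 15;  |P| = 15
Check the pairing map k ↦ (π_A(k), π_B(k)):
  0 -> (2,1)
  1 -> (1,4)
  2 -> (0,0)
  3 -> (1,1)
  4 -> (1,2)
  5 -> (0,2)
  6 -> (2,3)
  7 -> (0,1)
  8 -> (2,4)
  9 -> (1,3)
  10 -> (2,0)
  11 -> (2,3)  ✗ repeats pair of k=6
  12 -> (0,3)
  13 -> (0,4)
  14 -> (1,0)
distinct pairs in image: 14 / 15 needed
  → (2,3) hit at k=6 and k=11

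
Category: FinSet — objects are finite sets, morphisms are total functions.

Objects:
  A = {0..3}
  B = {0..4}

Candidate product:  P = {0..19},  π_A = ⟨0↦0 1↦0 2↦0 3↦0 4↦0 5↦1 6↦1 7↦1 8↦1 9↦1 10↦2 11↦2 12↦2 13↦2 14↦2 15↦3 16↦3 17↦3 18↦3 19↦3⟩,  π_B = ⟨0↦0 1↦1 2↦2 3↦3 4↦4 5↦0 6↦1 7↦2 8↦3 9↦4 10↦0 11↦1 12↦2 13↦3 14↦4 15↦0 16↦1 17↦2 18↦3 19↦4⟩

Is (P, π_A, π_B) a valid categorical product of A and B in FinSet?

Answer: VALID PRODUCT

Derivation:
|A|·|B| = 4·5 = 20;  |P| = 20
Check the pairing map k ↦ (π_A(k), π_B(k)):
  0 ↦ (0,0)
  1 ↦ (0,1)
  2 ↦ (0,2)
  3 ↦ (0,3)
  4 ↦ (0,4)
  5 ↦ (1,0)
  6 ↦ (1,1)
  7 ↦ (1,2)
  8 ↦ (1,3)
  9 ↦ (1,4)
  10 ↦ (2,0)
  11 ↦ (2,1)
  12 ↦ (2,2)
  13 ↦ (2,3)
  14 ↦ (2,4)
  15 ↦ (3,0)
  16 ↦ (3,1)
  17 ↦ (3,2)
  18 ↦ (3,3)
  19 ↦ (3,4)
distinct pairs in image: 20 / 20 needed
  → bijection onto A×B; projections well-typed.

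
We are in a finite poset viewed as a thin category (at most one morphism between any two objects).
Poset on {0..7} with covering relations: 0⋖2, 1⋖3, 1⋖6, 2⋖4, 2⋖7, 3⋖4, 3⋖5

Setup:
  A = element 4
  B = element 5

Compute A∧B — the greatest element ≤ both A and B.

{x : x≤A ∧ x≤B} = {1,3}  (A=4, B=5)
  1 ≤ 3
  3 ≤ 3
glb = 3

Answer: A∧B = 3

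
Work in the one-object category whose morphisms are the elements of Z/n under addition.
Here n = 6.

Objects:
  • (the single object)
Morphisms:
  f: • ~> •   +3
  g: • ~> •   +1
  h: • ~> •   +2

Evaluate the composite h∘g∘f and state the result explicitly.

Answer: +0

Derivation:
  0 +3≡3 +1≡4 +2≡0  (mod 6)
⟦path⟧: +0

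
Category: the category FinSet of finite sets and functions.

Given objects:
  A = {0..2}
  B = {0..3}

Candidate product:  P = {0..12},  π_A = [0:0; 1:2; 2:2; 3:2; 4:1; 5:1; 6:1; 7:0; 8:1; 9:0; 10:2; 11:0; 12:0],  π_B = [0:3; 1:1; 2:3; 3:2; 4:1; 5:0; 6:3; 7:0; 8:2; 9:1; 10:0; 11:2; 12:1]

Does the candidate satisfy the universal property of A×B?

Answer: NOT A VALID PRODUCT — |P|=13 ≠ |A|·|B|=12

Derivation:
|A|·|B| = 3·4 = 12;  |P| = 13
  → cardinalities differ; no bijection possible.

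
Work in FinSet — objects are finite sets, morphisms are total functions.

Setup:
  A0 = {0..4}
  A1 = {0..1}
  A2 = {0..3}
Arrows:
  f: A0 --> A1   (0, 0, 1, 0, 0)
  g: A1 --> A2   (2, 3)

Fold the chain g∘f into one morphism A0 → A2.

  0 f-->0 g-->2
  1 f-->0 g-->2
  2 f-->1 g-->3
  3 f-->0 g-->2
  4 f-->0 g-->2
result: (2, 2, 3, 2, 2)

Answer: (2, 2, 3, 2, 2)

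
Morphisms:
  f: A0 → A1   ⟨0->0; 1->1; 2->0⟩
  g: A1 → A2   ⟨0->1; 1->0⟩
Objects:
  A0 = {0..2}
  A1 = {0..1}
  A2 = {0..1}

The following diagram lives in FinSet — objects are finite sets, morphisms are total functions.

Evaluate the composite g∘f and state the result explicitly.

Answer: ⟨0->1; 1->0; 2->1⟩

Derivation:
  0 f→0 g→1
  1 f→1 g→0
  2 f→0 g→1
result: ⟨0->1; 1->0; 2->1⟩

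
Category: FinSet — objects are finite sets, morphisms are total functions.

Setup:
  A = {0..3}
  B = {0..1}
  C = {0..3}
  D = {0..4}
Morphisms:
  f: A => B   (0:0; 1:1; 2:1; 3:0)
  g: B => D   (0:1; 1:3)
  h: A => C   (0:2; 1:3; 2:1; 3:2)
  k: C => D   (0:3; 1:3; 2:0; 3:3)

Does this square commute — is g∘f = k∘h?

Answer: DOES NOT COMMUTE

Derivation:
Path 1 = f;g:
  0 f=>0 g=>1
  1 f=>1 g=>3
  2 f=>1 g=>3
  3 f=>0 g=>1
  ⟦path⟧₁ = (0:1; 1:3; 2:3; 3:1)
Path 2 = h;k:
  0 h=>2 k=>0
  1 h=>3 k=>3
  2 h=>1 k=>3
  3 h=>2 k=>0
  ⟦path⟧₂ = (0:0; 1:3; 2:3; 3:0)
Equal? differ; not commutative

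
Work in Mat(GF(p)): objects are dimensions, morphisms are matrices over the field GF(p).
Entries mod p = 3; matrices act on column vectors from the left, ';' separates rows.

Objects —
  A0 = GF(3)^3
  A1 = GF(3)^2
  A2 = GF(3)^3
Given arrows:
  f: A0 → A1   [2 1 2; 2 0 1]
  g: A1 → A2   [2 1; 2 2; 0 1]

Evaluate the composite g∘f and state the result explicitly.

Answer: [0 2 2; 2 2 0; 2 0 1]

Trace:
  e0=[1,0,0] f→[2,2] g→[0,2,2]
  e1=[0,1,0] f→[1,0] g→[2,2,0]
  e2=[0,0,1] f→[2,1] g→[2,0,1]
result: [0 2 2; 2 2 0; 2 0 1]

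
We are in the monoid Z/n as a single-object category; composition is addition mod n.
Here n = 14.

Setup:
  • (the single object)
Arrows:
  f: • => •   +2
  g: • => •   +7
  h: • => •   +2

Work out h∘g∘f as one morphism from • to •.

Answer: +11

Work:
  0 +2≡2 +7≡9 +2≡11  (mod 14)
composite: +11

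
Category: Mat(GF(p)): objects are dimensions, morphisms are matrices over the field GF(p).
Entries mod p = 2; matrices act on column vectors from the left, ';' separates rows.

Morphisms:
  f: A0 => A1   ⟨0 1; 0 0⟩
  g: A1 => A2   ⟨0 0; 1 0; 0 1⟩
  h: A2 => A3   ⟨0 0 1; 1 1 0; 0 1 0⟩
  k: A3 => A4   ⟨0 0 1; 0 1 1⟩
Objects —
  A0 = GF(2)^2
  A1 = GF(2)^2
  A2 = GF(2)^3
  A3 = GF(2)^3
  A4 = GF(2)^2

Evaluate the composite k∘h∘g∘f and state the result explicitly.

Answer: ⟨0 1; 0 0⟩

Derivation:
  e0=(1,0) f=>(0,0) g=>(0,0,0) h=>(0,0,0) k=>(0,0)
  e1=(0,1) f=>(1,0) g=>(0,1,0) h=>(0,1,1) k=>(1,0)
composite: ⟨0 1; 0 0⟩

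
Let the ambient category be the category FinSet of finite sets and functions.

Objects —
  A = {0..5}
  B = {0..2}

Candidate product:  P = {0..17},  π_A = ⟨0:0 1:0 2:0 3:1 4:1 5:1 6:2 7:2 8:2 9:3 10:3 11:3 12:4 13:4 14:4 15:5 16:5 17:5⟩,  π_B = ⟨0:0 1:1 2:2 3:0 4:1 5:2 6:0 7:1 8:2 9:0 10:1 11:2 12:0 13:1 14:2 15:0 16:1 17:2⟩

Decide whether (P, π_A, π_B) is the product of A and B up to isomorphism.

|A|·|B| = 6·3 = 18;  |P| = 18
Check the pairing map k ↦ (π_A(k), π_B(k)):
  0 : (0,0)
  1 : (0,1)
  2 : (0,2)
  3 : (1,0)
  4 : (1,1)
  5 : (1,2)
  6 : (2,0)
  7 : (2,1)
  8 : (2,2)
  9 : (3,0)
  10 : (3,1)
  11 : (3,2)
  12 : (4,0)
  13 : (4,1)
  14 : (4,2)
  15 : (5,0)
  16 : (5,1)
  17 : (5,2)
distinct pairs in image: 18 / 18 needed
  → bijection onto A×B; projections well-typed.

Answer: VALID PRODUCT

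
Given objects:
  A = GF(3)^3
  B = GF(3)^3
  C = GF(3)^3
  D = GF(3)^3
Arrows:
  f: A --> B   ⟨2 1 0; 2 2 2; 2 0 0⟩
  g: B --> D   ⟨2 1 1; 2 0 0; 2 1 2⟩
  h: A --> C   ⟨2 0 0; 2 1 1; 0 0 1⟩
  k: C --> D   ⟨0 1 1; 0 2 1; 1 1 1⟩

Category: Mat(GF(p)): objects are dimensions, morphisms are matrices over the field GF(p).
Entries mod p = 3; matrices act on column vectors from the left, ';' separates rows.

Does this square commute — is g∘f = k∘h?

Answer: COMMUTES

Trace:
Along f;g (path 1):
  e0=(1,0,0) f-->(2,2,2) g-->(2,1,1)
  e1=(0,1,0) f-->(1,2,0) g-->(1,2,1)
  e2=(0,0,1) f-->(0,2,0) g-->(2,0,2)
  ⟦path⟧₁ = ⟨2 1 2; 1 2 0; 1 1 2⟩
Along h;k (path 2):
  e0=(1,0,0) h-->(2,2,0) k-->(2,1,1)
  e1=(0,1,0) h-->(0,1,0) k-->(1,2,1)
  e2=(0,0,1) h-->(0,1,1) k-->(2,0,2)
  ⟦path⟧₂ = ⟨2 1 2; 1 2 0; 1 1 2⟩
Equal? YES — commutes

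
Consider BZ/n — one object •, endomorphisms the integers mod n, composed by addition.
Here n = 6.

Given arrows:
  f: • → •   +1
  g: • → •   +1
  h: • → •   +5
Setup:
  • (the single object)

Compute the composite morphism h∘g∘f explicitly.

Answer: +1

Trace:
  0 +1≡1 +1≡2 +5≡1  (mod 6)
⟦path⟧: +1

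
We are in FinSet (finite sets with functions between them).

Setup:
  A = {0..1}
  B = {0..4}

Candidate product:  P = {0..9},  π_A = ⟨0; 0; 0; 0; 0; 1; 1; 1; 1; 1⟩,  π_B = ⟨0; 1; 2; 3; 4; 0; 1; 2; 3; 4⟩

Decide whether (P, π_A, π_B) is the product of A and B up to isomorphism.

|A|·|B| = 2·5 = 10;  |P| = 10
Check the pairing map k ↦ (π_A(k), π_B(k)):
  0 -> (0,0)
  1 -> (0,1)
  2 -> (0,2)
  3 -> (0,3)
  4 -> (0,4)
  5 -> (1,0)
  6 -> (1,1)
  7 -> (1,2)
  8 -> (1,3)
  9 -> (1,4)
distinct pairs in image: 10 / 10 needed
  → bijection onto A×B; projections well-typed.

Answer: VALID PRODUCT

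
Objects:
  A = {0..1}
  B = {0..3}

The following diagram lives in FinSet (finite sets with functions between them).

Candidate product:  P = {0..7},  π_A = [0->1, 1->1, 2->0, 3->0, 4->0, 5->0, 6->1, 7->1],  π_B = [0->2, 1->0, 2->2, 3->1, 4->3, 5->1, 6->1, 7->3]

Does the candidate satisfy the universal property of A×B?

|A|·|B| = 2·4 = 8;  |P| = 8
Check the pairing map k ↦ (π_A(k), π_B(k)):
  0 -> (1,2)
  1 -> (1,0)
  2 -> (0,2)
  3 -> (0,1)
  4 -> (0,3)
  5 -> (0,1)  ✗ repeats pair of k=3
  6 -> (1,1)
  7 -> (1,3)
distinct pairs in image: 7 / 8 needed
  → (0,1) hit at k=3 and k=5

Answer: NOT A VALID PRODUCT — duplicate pair at indices 5,3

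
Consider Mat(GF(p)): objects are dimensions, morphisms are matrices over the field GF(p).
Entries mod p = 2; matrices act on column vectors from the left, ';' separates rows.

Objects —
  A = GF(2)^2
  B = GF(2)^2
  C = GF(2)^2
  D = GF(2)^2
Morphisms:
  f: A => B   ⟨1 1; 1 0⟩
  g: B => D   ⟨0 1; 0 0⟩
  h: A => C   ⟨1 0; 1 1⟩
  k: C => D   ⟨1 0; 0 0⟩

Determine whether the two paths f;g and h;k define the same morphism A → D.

Answer: COMMUTES

Work:
Path 1 = f;g:
  e0=(1,0) f=>(1,1) g=>(1,0)
  e1=(0,1) f=>(1,0) g=>(0,0)
  ⟦path⟧₁ = ⟨1 0; 0 0⟩
Path 2 = h;k:
  e0=(1,0) h=>(1,1) k=>(1,0)
  e1=(0,1) h=>(0,1) k=>(0,0)
  ⟦path⟧₂ = ⟨1 0; 0 0⟩
Equal? equal; square commutes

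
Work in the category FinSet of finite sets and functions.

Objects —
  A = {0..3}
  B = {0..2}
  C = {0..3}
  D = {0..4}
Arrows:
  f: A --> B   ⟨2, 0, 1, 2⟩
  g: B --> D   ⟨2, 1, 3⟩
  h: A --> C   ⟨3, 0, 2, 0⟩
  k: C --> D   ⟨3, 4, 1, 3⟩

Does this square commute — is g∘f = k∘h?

Answer: DOES NOT COMMUTE

Trace:
Path 1 = f;g:
  0 f-->2 g-->3
  1 f-->0 g-->2
  2 f-->1 g-->1
  3 f-->2 g-->3
  result₁ = ⟨3, 2, 1, 3⟩
Path 2 = h;k:
  0 h-->3 k-->3
  1 h-->0 k-->3
  2 h-->2 k-->1
  3 h-->0 k-->3
  result₂ = ⟨3, 3, 1, 3⟩
Equal? NO — does not commute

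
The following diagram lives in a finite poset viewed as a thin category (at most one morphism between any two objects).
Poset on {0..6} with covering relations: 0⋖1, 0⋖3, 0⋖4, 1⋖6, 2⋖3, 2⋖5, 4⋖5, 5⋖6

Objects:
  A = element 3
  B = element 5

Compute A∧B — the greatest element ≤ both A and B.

Lower bounds of A=3 and B=5: {0,2}
  maximal lower bounds 0 and 2 are incomparable: neither 0<=2 nor 2<=0
→ no greatest lower bound exists

Answer: NO MEET EXISTS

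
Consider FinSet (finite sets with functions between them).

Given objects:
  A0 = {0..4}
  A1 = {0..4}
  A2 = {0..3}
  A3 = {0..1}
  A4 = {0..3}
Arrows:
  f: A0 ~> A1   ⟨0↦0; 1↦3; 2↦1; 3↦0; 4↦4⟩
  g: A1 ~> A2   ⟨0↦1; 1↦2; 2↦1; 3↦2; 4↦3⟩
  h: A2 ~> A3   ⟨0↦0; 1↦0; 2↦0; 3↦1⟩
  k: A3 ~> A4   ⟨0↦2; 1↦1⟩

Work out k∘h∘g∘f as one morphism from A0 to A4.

Answer: ⟨0↦2; 1↦2; 2↦2; 3↦2; 4↦1⟩

Trace:
  0 f~>0 g~>1 h~>0 k~>2
  1 f~>3 g~>2 h~>0 k~>2
  2 f~>1 g~>2 h~>0 k~>2
  3 f~>0 g~>1 h~>0 k~>2
  4 f~>4 g~>3 h~>1 k~>1
composite: ⟨0↦2; 1↦2; 2↦2; 3↦2; 4↦1⟩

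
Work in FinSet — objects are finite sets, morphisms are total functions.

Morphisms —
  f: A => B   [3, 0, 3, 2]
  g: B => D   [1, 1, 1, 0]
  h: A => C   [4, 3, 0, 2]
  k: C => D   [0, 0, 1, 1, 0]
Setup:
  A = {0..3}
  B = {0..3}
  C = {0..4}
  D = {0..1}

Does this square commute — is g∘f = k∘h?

Answer: COMMUTES

Trace:
Path 1 = f;g:
  0 f=>3 g=>0
  1 f=>0 g=>1
  2 f=>3 g=>0
  3 f=>2 g=>1
  ⟦path⟧₁ = [0, 1, 0, 1]
Path 2 = h;k:
  0 h=>4 k=>0
  1 h=>3 k=>1
  2 h=>0 k=>0
  3 h=>2 k=>1
  ⟦path⟧₂ = [0, 1, 0, 1]
Equal? equal; square commutes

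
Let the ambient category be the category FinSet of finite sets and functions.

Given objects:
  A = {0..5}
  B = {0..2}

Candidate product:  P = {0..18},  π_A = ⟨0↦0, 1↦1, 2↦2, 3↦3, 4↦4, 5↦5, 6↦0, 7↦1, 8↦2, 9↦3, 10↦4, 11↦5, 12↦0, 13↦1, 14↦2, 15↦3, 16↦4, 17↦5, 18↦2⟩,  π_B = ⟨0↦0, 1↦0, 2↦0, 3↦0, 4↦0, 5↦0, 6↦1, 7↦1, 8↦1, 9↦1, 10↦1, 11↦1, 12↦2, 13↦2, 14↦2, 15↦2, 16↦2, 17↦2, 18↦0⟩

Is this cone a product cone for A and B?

|A|·|B| = 6·3 = 18;  |P| = 19
  → cardinalities differ; no bijection possible.

Answer: NOT A VALID PRODUCT — |P|=19 ≠ |A|·|B|=18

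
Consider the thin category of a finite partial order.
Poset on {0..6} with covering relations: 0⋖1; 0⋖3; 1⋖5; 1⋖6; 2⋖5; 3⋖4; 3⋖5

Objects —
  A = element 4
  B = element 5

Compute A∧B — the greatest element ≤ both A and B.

Common predecessors of 4,5: {0,3}
  0 <= 3
  3 <= 3
glb = 3

Answer: A∧B = 3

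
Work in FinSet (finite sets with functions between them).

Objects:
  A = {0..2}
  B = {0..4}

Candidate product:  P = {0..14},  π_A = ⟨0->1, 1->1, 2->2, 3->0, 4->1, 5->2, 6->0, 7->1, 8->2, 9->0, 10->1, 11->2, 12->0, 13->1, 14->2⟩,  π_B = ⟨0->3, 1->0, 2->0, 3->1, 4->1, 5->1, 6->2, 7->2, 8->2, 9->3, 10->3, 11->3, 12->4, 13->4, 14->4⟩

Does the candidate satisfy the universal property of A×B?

Answer: NOT A VALID PRODUCT — duplicate pair at indices 10,0

Derivation:
|A|·|B| = 3·5 = 15;  |P| = 15
Check the pairing map k ↦ (π_A(k), π_B(k)):
  0 -> (1,3)
  1 -> (1,0)
  2 -> (2,0)
  3 -> (0,1)
  4 -> (1,1)
  5 -> (2,1)
  6 -> (0,2)
  7 -> (1,2)
  8 -> (2,2)
  9 -> (0,3)
  10 -> (1,3)  ✗ repeats pair of k=0
  11 -> (2,3)
  12 -> (0,4)
  13 -> (1,4)
  14 -> (2,4)
distinct pairs in image: 14 / 15 needed
  → (1,3) hit at k=0 and k=10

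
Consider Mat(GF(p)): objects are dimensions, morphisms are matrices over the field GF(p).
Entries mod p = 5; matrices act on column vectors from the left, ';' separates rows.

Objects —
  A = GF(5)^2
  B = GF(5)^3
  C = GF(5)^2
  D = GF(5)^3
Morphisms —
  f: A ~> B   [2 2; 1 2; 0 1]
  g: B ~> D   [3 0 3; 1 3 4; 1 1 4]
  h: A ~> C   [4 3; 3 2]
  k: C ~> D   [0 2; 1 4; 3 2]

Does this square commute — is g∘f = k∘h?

Answer: DOES NOT COMMUTE

Derivation:
1) trace f;g:
  e0=[1,0] f~>[2,1,0] g~>[1,0,3]
  e1=[0,1] f~>[2,2,1] g~>[4,2,3]
  composite₁ = [1 4; 0 2; 3 3]
2) trace h;k:
  e0=[1,0] h~>[4,3] k~>[1,1,3]
  e1=[0,1] h~>[3,2] k~>[4,1,3]
  composite₂ = [1 4; 1 1; 3 3]
Equal? NO — does not commute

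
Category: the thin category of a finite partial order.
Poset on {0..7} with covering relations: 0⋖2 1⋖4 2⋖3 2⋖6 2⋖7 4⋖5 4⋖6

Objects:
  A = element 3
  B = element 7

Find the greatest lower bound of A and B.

Answer: A∧B = 2

Derivation:
Lower bounds of A=3 and B=7: {0,2}
  0 <= 2
  2 <= 2
glb = 2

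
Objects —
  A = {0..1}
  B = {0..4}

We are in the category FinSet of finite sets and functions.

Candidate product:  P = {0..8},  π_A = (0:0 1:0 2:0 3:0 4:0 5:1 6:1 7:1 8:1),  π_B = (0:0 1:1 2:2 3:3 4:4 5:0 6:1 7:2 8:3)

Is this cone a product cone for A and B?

Answer: NOT A VALID PRODUCT — |P|=9 ≠ |A|·|B|=10

Work:
|A|·|B| = 2·5 = 10;  |P| = 9
  → cardinalities differ; no bijection possible.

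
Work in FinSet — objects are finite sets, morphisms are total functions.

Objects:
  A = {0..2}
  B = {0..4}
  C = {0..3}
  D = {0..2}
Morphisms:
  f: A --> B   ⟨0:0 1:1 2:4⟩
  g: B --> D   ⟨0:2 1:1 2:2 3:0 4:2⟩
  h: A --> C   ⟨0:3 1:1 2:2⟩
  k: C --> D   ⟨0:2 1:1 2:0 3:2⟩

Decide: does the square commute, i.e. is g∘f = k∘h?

Path 1 = f;g:
  0 f-->0 g-->2
  1 f-->1 g-->1
  2 f-->4 g-->2
  ⟦path⟧₁ = ⟨0:2 1:1 2:2⟩
Path 2 = h;k:
  0 h-->3 k-->2
  1 h-->1 k-->1
  2 h-->2 k-->0
  ⟦path⟧₂ = ⟨0:2 1:1 2:0⟩
Equal? differ; not commutative

Answer: DOES NOT COMMUTE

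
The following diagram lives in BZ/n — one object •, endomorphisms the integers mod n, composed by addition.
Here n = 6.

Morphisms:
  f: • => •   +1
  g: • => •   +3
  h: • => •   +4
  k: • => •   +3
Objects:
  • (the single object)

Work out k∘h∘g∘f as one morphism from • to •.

  0 +1≡1 +3≡4 +4≡2 +3≡5  (mod 6)
composite: +5

Answer: +5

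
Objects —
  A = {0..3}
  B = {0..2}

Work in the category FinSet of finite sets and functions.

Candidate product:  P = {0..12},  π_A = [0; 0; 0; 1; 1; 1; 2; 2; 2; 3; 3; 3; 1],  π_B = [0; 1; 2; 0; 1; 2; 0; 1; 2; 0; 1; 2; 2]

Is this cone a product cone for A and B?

Answer: NOT A VALID PRODUCT — |P|=13 ≠ |A|·|B|=12

Derivation:
|A|·|B| = 4·3 = 12;  |P| = 13
  → cardinalities differ; no bijection possible.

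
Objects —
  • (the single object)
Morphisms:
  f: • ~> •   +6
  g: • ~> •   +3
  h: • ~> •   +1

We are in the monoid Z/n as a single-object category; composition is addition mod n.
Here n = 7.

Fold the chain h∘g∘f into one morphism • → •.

Answer: +3

Trace:
  0 +6≡6 +3≡2 +1≡3  (mod 7)
result: +3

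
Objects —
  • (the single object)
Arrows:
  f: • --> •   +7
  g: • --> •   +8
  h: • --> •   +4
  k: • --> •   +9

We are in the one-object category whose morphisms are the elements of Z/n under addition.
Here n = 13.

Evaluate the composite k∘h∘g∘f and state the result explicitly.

Answer: +2

Work:
  0 +7≡7 +8≡2 +4≡6 +9≡2  (mod 13)
composite: +2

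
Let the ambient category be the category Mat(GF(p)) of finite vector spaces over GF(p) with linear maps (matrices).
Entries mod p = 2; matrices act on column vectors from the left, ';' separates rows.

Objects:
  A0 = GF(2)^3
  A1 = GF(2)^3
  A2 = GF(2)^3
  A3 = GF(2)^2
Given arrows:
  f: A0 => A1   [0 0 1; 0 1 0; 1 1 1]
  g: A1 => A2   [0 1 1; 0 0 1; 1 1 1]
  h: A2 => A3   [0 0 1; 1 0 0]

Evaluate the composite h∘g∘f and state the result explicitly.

  e0=(1,0,0) f=>(0,0,1) g=>(1,1,1) h=>(1,1)
  e1=(0,1,0) f=>(0,1,1) g=>(0,1,0) h=>(0,0)
  e2=(0,0,1) f=>(1,0,1) g=>(1,1,0) h=>(0,1)
result: [1 0 0; 1 0 1]

Answer: [1 0 0; 1 0 1]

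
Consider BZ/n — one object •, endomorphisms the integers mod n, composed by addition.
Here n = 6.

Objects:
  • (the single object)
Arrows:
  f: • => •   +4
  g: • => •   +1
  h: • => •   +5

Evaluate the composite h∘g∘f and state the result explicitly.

  0 +4≡4 +1≡5 +5≡4  (mod 6)
composite: +4

Answer: +4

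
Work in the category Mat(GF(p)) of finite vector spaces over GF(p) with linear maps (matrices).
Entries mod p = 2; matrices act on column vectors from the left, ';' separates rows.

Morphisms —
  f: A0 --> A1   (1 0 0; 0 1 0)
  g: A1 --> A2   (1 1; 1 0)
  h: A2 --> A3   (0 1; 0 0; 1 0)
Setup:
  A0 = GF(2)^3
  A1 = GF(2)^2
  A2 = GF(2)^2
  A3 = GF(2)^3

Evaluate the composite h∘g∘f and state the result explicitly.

  e0=⟨1,0,0⟩ f-->⟨1,0⟩ g-->⟨1,1⟩ h-->⟨1,0,1⟩
  e1=⟨0,1,0⟩ f-->⟨0,1⟩ g-->⟨1,0⟩ h-->⟨0,0,1⟩
  e2=⟨0,0,1⟩ f-->⟨0,0⟩ g-->⟨0,0⟩ h-->⟨0,0,0⟩
composite: (1 0 0; 0 0 0; 1 1 0)

Answer: (1 0 0; 0 0 0; 1 1 0)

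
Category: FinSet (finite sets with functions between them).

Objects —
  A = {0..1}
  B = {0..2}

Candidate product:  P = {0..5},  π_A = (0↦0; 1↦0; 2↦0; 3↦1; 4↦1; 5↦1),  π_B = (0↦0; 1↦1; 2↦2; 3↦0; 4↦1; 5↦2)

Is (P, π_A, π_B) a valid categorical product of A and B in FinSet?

|A|·|B| = 2·3 = 6;  |P| = 6
Check the pairing map k ↦ (π_A(k), π_B(k)):
  0 ↦ (0,0)
  1 ↦ (0,1)
  2 ↦ (0,2)
  3 ↦ (1,0)
  4 ↦ (1,1)
  5 ↦ (1,2)
distinct pairs in image: 6 / 6 needed
  → bijection onto A×B; projections well-typed.

Answer: VALID PRODUCT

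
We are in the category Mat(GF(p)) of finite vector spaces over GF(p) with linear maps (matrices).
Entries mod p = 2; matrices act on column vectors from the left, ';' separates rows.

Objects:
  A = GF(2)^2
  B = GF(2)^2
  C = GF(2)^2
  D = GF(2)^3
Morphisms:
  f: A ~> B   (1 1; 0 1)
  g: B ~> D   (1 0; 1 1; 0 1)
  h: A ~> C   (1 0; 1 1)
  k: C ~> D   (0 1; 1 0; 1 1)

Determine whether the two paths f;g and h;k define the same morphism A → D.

1) trace f;g:
  e0=[1,0] f~>[1,0] g~>[1,1,0]
  e1=[0,1] f~>[1,1] g~>[1,0,1]
  ⟦path⟧₁ = (1 1; 1 0; 0 1)
2) trace h;k:
  e0=[1,0] h~>[1,1] k~>[1,1,0]
  e1=[0,1] h~>[0,1] k~>[1,0,1]
  ⟦path⟧₂ = (1 1; 1 0; 0 1)
Equal? equal; square commutes

Answer: COMMUTES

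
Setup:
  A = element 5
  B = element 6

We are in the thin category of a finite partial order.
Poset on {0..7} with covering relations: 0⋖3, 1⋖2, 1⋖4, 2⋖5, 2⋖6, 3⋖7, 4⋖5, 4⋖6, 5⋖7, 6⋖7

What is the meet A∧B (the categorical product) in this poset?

{x : x⊑A ∧ x⊑B} = {1,2,4}  (A=5, B=6)
  maximal lower bounds 2 and 4 are incomparable: neither 2⊑4 nor 4⊑2
→ no greatest lower bound exists

Answer: NO MEET EXISTS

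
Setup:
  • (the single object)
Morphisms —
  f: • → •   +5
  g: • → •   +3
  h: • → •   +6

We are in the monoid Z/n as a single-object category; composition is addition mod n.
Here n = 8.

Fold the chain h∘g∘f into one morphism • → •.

Answer: +6

Trace:
  0 +5≡5 +3≡0 +6≡6  (mod 8)
result: +6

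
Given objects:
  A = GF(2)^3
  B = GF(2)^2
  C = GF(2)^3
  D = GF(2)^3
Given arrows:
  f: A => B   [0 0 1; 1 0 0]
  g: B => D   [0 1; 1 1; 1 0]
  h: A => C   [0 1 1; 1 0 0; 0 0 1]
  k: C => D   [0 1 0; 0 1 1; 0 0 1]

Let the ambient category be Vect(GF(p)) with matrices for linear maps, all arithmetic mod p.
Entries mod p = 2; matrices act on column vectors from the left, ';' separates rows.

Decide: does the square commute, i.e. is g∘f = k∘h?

1) trace f;g:
  e0=⟨1,0,0⟩ f=>⟨0,1⟩ g=>⟨1,1,0⟩
  e1=⟨0,1,0⟩ f=>⟨0,0⟩ g=>⟨0,0,0⟩
  e2=⟨0,0,1⟩ f=>⟨1,0⟩ g=>⟨0,1,1⟩
  result₁ = [1 0 0; 1 0 1; 0 0 1]
2) trace h;k:
  e0=⟨1,0,0⟩ h=>⟨0,1,0⟩ k=>⟨1,1,0⟩
  e1=⟨0,1,0⟩ h=>⟨1,0,0⟩ k=>⟨0,0,0⟩
  e2=⟨0,0,1⟩ h=>⟨1,0,1⟩ k=>⟨0,1,1⟩
  result₂ = [1 0 0; 1 0 1; 0 0 1]
Equal? YES — commutes

Answer: COMMUTES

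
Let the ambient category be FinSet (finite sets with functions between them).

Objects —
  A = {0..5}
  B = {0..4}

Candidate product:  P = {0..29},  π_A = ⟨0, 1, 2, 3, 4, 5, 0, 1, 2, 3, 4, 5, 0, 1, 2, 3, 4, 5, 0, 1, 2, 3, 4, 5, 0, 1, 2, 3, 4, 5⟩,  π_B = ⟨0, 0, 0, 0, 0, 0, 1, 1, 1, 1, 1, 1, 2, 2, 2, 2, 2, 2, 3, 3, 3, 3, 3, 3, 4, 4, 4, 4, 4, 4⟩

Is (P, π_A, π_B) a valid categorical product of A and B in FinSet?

|A|·|B| = 6·5 = 30;  |P| = 30
Check the pairing map k ↦ (π_A(k), π_B(k)):
  0 : (0,0)
  1 : (1,0)
  2 : (2,0)
  3 : (3,0)
  4 : (4,0)
  5 : (5,0)
  6 : (0,1)
  7 : (1,1)
  8 : (2,1)
  9 : (3,1)
  10 : (4,1)
  11 : (5,1)
  12 : (0,2)
  13 : (1,2)
  14 : (2,2)
  15 : (3,2)
  16 : (4,2)
  17 : (5,2)
  18 : (0,3)
  19 : (1,3)
  20 : (2,3)
  21 : (3,3)
  22 : (4,3)
  23 : (5,3)
  24 : (0,4)
  25 : (1,4)
  26 : (2,4)
  27 : (3,4)
  28 : (4,4)
  29 : (5,4)
distinct pairs in image: 30 / 30 needed
  → bijection onto A×B; projections well-typed.

Answer: VALID PRODUCT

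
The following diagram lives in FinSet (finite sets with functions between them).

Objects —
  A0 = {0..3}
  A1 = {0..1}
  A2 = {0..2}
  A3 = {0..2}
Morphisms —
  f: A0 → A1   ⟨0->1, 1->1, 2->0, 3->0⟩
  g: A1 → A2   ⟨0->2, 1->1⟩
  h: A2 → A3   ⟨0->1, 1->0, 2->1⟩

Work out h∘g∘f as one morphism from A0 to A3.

Answer: ⟨0->0, 1->0, 2->1, 3->1⟩

Derivation:
  0 f→1 g→1 h→0
  1 f→1 g→1 h→0
  2 f→0 g→2 h→1
  3 f→0 g→2 h→1
result: ⟨0->0, 1->0, 2->1, 3->1⟩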